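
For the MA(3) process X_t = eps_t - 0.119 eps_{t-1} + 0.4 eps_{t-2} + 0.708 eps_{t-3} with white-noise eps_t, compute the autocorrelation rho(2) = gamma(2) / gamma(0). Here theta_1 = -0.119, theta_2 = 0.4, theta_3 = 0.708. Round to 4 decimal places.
\rho(2) = 0.1885

For an MA(q) process with theta_0 = 1, the autocovariance is
  gamma(k) = sigma^2 * sum_{i=0..q-k} theta_i * theta_{i+k},
and rho(k) = gamma(k) / gamma(0). Sigma^2 cancels.
  numerator   = (1)*(0.4) + (-0.119)*(0.708) = 0.315748.
  denominator = (1)^2 + (-0.119)^2 + (0.4)^2 + (0.708)^2 = 1.675425.
  rho(2) = 0.315748 / 1.675425 = 0.1885.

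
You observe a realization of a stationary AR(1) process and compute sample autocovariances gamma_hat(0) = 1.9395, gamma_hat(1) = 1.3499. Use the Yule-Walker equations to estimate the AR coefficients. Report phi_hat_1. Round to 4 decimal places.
\hat\phi_{1} = 0.6960

The Yule-Walker equations for an AR(p) process read, in matrix form,
  Gamma_p phi = r_p,   with   (Gamma_p)_{ij} = gamma(|i - j|),
                       (r_p)_i = gamma(i),   i,j = 1..p.
Substitute the sample gammas (Toeplitz matrix and right-hand side of size 1):
  Gamma_p = [[1.9395]]
  r_p     = [1.3499]
With p = 1 this is the single equation gamma(0) phi_1 = gamma(1):
  phi_hat_1 = gamma(1) / gamma(0) = 1.3499 / 1.9395 = 0.6960.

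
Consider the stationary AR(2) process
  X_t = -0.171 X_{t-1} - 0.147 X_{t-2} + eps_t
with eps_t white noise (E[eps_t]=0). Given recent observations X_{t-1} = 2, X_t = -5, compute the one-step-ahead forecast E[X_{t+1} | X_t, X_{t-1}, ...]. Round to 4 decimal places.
E[X_{t+1} \mid \mathcal F_t] = 0.5610

For an AR(p) model X_t = c + sum_i phi_i X_{t-i} + eps_t, the
one-step-ahead conditional mean is
  E[X_{t+1} | X_t, ...] = c + sum_i phi_i X_{t+1-i}.
Substitute known values:
  E[X_{t+1} | ...] = (-0.171) * (-5) + (-0.147) * (2)
                   = 0.5610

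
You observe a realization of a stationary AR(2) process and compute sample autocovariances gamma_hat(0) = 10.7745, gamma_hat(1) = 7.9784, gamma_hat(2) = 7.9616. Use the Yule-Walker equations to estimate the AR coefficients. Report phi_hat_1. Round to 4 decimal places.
\hat\phi_{1} = 0.4280

The Yule-Walker equations for an AR(p) process read, in matrix form,
  Gamma_p phi = r_p,   with   (Gamma_p)_{ij} = gamma(|i - j|),
                       (r_p)_i = gamma(i),   i,j = 1..p.
Substitute the sample gammas (Toeplitz matrix and right-hand side of size 2):
  Gamma_p = [[10.7745, 7.9784], [7.9784, 10.7745]]
  r_p     = [7.9784, 7.9616]
Written out:
  10.7745 phi_1 + 7.9784 phi_2 = 7.9784
  7.9784 phi_1 + 10.7745 phi_2 = 7.9616
Solve by Cramer's rule:
  det = gamma(0)^2 - gamma(1)^2 = (10.7745)^2 - (7.9784)^2 = 116.08985025 - 63.65486656 = 52.43498369
  phi_hat_1 = [gamma(1) gamma(0) - gamma(1) gamma(2)] / det = [(7.9784)(10.7745) - (7.9784)(7.9616)] / 52.43498369 = 22.44244136 / 52.43498369 = 0.428
  phi_hat_2 = [gamma(0) gamma(2) - gamma(1)^2] / det = [(10.7745)(7.9616) - (7.9784)^2] / 52.43498369 = 22.12739264 / 52.43498369 = 0.422
So phi_hat = [0.4280, 0.4220].
Therefore phi_hat_1 = 0.4280.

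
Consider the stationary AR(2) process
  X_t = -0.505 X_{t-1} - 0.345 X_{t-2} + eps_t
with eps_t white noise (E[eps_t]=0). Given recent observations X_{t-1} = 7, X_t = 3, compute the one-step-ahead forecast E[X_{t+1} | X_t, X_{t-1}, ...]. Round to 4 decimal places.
E[X_{t+1} \mid \mathcal F_t] = -3.9300

For an AR(p) model X_t = c + sum_i phi_i X_{t-i} + eps_t, the
one-step-ahead conditional mean is
  E[X_{t+1} | X_t, ...] = c + sum_i phi_i X_{t+1-i}.
Substitute known values:
  E[X_{t+1} | ...] = (-0.505) * (3) + (-0.345) * (7)
                   = -3.9300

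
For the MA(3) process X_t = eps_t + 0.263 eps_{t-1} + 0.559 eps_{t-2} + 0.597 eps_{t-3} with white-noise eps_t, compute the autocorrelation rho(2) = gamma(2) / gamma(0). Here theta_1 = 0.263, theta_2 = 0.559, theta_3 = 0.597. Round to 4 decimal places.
\rho(2) = 0.4120

For an MA(q) process with theta_0 = 1, the autocovariance is
  gamma(k) = sigma^2 * sum_{i=0..q-k} theta_i * theta_{i+k},
and rho(k) = gamma(k) / gamma(0). Sigma^2 cancels.
  numerator   = (1)*(0.559) + (0.263)*(0.597) = 0.716011.
  denominator = (1)^2 + (0.263)^2 + (0.559)^2 + (0.597)^2 = 1.738059.
  rho(2) = 0.716011 / 1.738059 = 0.4120.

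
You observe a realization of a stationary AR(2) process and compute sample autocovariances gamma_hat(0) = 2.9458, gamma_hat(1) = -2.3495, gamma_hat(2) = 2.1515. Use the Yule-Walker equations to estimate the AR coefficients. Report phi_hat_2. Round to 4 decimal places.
\hat\phi_{2} = 0.2590

The Yule-Walker equations for an AR(p) process read, in matrix form,
  Gamma_p phi = r_p,   with   (Gamma_p)_{ij} = gamma(|i - j|),
                       (r_p)_i = gamma(i),   i,j = 1..p.
Substitute the sample gammas (Toeplitz matrix and right-hand side of size 2):
  Gamma_p = [[2.9458, -2.3495], [-2.3495, 2.9458]]
  r_p     = [-2.3495, 2.1515]
Written out:
  2.9458 phi_1 - 2.3495 phi_2 = -2.3495
  -2.3495 phi_1 + 2.9458 phi_2 = 2.1515
Solve by Cramer's rule:
  det = gamma(0)^2 - gamma(1)^2 = (2.9458)^2 - (-2.3495)^2 = 8.67773764 - 5.52015025 = 3.15758739
  phi_hat_1 = [gamma(1) gamma(0) - gamma(1) gamma(2)] / det = [(-2.3495)(2.9458) - (-2.3495)(2.1515)] / 3.15758739 = -1.86620785 / 3.15758739 = -0.591
  phi_hat_2 = [gamma(0) gamma(2) - gamma(1)^2] / det = [(2.9458)(2.1515) - (-2.3495)^2] / 3.15758739 = 0.81773845 / 3.15758739 = 0.259
So phi_hat = [-0.5910, 0.2590].
Therefore phi_hat_2 = 0.2590.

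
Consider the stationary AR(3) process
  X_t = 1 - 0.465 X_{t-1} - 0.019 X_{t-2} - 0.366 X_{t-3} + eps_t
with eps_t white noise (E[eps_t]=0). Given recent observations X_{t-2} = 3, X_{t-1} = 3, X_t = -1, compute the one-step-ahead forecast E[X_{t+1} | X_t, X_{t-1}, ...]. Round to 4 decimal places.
E[X_{t+1} \mid \mathcal F_t] = 0.3100

For an AR(p) model X_t = c + sum_i phi_i X_{t-i} + eps_t, the
one-step-ahead conditional mean is
  E[X_{t+1} | X_t, ...] = c + sum_i phi_i X_{t+1-i}.
Substitute known values:
  E[X_{t+1} | ...] = 1 + (-0.465) * (-1) + (-0.019) * (3) + (-0.366) * (3)
                   = 0.3100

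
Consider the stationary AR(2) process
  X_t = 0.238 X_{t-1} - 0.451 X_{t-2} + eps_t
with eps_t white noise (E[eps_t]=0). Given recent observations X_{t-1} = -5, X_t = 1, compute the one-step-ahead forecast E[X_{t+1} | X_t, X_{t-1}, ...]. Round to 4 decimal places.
E[X_{t+1} \mid \mathcal F_t] = 2.4930

For an AR(p) model X_t = c + sum_i phi_i X_{t-i} + eps_t, the
one-step-ahead conditional mean is
  E[X_{t+1} | X_t, ...] = c + sum_i phi_i X_{t+1-i}.
Substitute known values:
  E[X_{t+1} | ...] = (0.238) * (1) + (-0.451) * (-5)
                   = 2.4930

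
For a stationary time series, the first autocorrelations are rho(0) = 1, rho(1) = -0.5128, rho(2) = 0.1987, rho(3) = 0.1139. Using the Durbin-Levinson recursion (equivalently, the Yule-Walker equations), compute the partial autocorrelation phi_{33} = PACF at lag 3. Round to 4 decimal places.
\phi_{33} = 0.2460

The PACF at lag k is phi_{kk}, the last component of the solution
to the Yule-Walker system G_k phi = r_k where
  (G_k)_{ij} = rho(|i - j|), (r_k)_i = rho(i), i,j = 1..k.
Equivalently, Durbin-Levinson gives phi_{kk} iteratively:
  phi_{11} = rho(1)
  phi_{kk} = [rho(k) - sum_{j=1..k-1} phi_{k-1,j} rho(k-j)]
            / [1 - sum_{j=1..k-1} phi_{k-1,j} rho(j)],
  phi_{k,j} = phi_{k-1,j} - phi_{kk} phi_{k-1,k-j},  j = 1..k-1.
Step k = 1:
  phi_11 = rho(1) = -0.5128.
Step k = 2:
  phi_22 = [rho(2) - phi_11 rho(1)] / [1 - phi_11 rho(1)] = [0.1987 - (-0.5128)(-0.5128)] / [1 - (-0.5128)(-0.5128)]
         = -0.06426384 / 0.73703616 = -0.087192.
  Update: phi_21 = phi_11 - phi_22 phi_11 = -0.5128 - (-0.087192)(-0.5128) = -0.557512.
Step k = 3:
  phi_33 = [rho(3) - phi_21 rho(2) - phi_22 rho(1)] / [1 - phi_21 rho(1) - phi_22 rho(2)]
    numerator   = 0.1139 - (-0.557512)(0.1987) - (-0.087192)(-0.5128) = 0.17996549
    denominator = 1 - (-0.557512)(-0.5128) - (-0.087192)(0.1987) = 0.73143285
  phi_33 = 0.17996549 / 0.73143285 = 0.246.
Therefore phi_{33} = 0.2460.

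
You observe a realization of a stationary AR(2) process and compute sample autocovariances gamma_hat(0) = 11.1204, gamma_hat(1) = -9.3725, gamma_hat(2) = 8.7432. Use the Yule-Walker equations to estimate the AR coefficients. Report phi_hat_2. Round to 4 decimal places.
\hat\phi_{2} = 0.2620

The Yule-Walker equations for an AR(p) process read, in matrix form,
  Gamma_p phi = r_p,   with   (Gamma_p)_{ij} = gamma(|i - j|),
                       (r_p)_i = gamma(i),   i,j = 1..p.
Substitute the sample gammas (Toeplitz matrix and right-hand side of size 2):
  Gamma_p = [[11.1204, -9.3725], [-9.3725, 11.1204]]
  r_p     = [-9.3725, 8.7432]
Written out:
  11.1204 phi_1 - 9.3725 phi_2 = -9.3725
  -9.3725 phi_1 + 11.1204 phi_2 = 8.7432
Solve by Cramer's rule:
  det = gamma(0)^2 - gamma(1)^2 = (11.1204)^2 - (-9.3725)^2 = 123.66329616 - 87.84375625 = 35.81953991
  phi_hat_1 = [gamma(1) gamma(0) - gamma(1) gamma(2)] / det = [(-9.3725)(11.1204) - (-9.3725)(8.7432)] / 35.81953991 = -22.280307 / 35.81953991 = -0.622
  phi_hat_2 = [gamma(0) gamma(2) - gamma(1)^2] / det = [(11.1204)(8.7432) - (-9.3725)^2] / 35.81953991 = 9.38412503 / 35.81953991 = 0.262
So phi_hat = [-0.6220, 0.2620].
Therefore phi_hat_2 = 0.2620.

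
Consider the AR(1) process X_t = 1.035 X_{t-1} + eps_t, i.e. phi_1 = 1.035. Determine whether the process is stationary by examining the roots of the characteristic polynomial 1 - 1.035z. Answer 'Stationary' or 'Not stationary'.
\text{Not stationary}

The AR(p) characteristic polynomial is P(z) = 1 - 1.035z.
Stationarity requires all roots to lie outside the unit circle, i.e. |z| > 1 for every root.
This is linear in z: 1 + (-1.035) z = 0  =>  z = -1/(-1.035) = 0.966184,  |z| = 0.966184.
Moduli of all roots: 0.9662.
All moduli strictly greater than 1? No.
Verdict: Not stationary.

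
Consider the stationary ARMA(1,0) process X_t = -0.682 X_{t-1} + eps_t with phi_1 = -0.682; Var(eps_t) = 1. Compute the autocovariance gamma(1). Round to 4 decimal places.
\gamma(1) = -1.2751

Multiply the model equation by X_{t-k} and take expectations. With theta_0 = psi_0 = 1 and psi_j the MA(infinity) weights, this gives
  gamma(k) - sum_i phi_i gamma(k-i) = c_k,
  c_k = sigma^2 * sum_{j=k..q} theta_j psi_{j-k}   (c_k = 0 for k > q),
using gamma(-m) = gamma(m).
Pure AR (q = 0): c_0 = sigma^2 = 1, c_k = 0 for k >= 1.
Equations for k = 0 and k = 1 (AR order 1):
  gamma(0) = phi_1 gamma(1) + c_0
  gamma(1) = phi_1 gamma(0) + c_1
Substituting the second into the first: gamma(0) (1 - phi_1^2) = c_0 + phi_1 c_1, so
  gamma(0) = c_0 / (1 - phi_1^2) = 1 / (1 - (-0.682)^2) = 1 / 0.534876 = 1.869592.
  gamma(1) = phi_1 gamma(0) = (-0.682)(1.869592) = -1.275062.
Therefore gamma(1) = -1.2751 (to 4 decimal places).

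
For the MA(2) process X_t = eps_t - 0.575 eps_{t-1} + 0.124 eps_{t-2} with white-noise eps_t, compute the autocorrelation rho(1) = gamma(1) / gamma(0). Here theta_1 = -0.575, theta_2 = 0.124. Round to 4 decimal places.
\rho(1) = -0.4802

For an MA(q) process with theta_0 = 1, the autocovariance is
  gamma(k) = sigma^2 * sum_{i=0..q-k} theta_i * theta_{i+k},
and rho(k) = gamma(k) / gamma(0). Sigma^2 cancels.
  numerator   = (1)*(-0.575) + (-0.575)*(0.124) = -0.6463.
  denominator = (1)^2 + (-0.575)^2 + (0.124)^2 = 1.346001.
  rho(1) = -0.6463 / 1.346001 = -0.4802.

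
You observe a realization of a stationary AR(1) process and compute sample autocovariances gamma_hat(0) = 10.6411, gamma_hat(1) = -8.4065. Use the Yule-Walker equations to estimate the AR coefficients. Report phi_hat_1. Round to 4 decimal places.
\hat\phi_{1} = -0.7900

The Yule-Walker equations for an AR(p) process read, in matrix form,
  Gamma_p phi = r_p,   with   (Gamma_p)_{ij} = gamma(|i - j|),
                       (r_p)_i = gamma(i),   i,j = 1..p.
Substitute the sample gammas (Toeplitz matrix and right-hand side of size 1):
  Gamma_p = [[10.6411]]
  r_p     = [-8.4065]
With p = 1 this is the single equation gamma(0) phi_1 = gamma(1):
  phi_hat_1 = gamma(1) / gamma(0) = -8.4065 / 10.6411 = -0.7900.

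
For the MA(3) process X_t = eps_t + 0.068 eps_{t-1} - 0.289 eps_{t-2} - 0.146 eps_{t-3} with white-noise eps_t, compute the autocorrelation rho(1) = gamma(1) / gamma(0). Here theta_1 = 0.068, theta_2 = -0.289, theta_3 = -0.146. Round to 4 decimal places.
\rho(1) = 0.0816

For an MA(q) process with theta_0 = 1, the autocovariance is
  gamma(k) = sigma^2 * sum_{i=0..q-k} theta_i * theta_{i+k},
and rho(k) = gamma(k) / gamma(0). Sigma^2 cancels.
  numerator   = (1)*(0.068) + (0.068)*(-0.289) + (-0.289)*(-0.146) = 0.090542.
  denominator = (1)^2 + (0.068)^2 + (-0.289)^2 + (-0.146)^2 = 1.109461.
  rho(1) = 0.090542 / 1.109461 = 0.0816.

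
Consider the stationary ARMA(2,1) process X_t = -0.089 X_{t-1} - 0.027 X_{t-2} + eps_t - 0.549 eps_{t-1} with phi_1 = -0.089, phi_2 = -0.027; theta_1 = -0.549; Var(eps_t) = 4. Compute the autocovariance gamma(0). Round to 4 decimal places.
\gamma(0) = 5.6326

Multiply the model equation by X_{t-k} and take expectations. With theta_0 = psi_0 = 1 and psi_j the MA(infinity) weights, this gives
  gamma(k) - sum_i phi_i gamma(k-i) = c_k,
  c_k = sigma^2 * sum_{j=k..q} theta_j psi_{j-k}   (c_k = 0 for k > q),
using gamma(-m) = gamma(m).
psi-weights needed (psi_j = theta_j + sum_i phi_i psi_{j-i}):
  psi_1 = theta_1 + phi_1 = -0.549 + (-0.089) = -0.638
Right-hand sides:
  c_0 = sigma^2 (1 + theta_1 psi_1) = 4 * (1 + (-0.549)(-0.638)) = 4 * 1.350262 = 5.401048
  c_1 = sigma^2 theta_1 = 4 * (-0.549) = -2.196
  c_2 = 0
Equations for k = 0, 1, 2 (AR order 2, c_2 = 0):
  (E0) gamma(0) = phi_1 gamma(1) + phi_2 gamma(2) + c_0
  (E1) gamma(1) = phi_1 gamma(0) + phi_2 gamma(1) + c_1
  (E2) gamma(2) = phi_1 gamma(1) + phi_2 gamma(0)
From (E1): gamma(1) = A gamma(0) + B with
  A = phi_1 / (1 - phi_2) = -0.089 / 1.027 = -0.08666,   B = c_1 / (1 - phi_2) = -2.196 / 1.027 = -2.138267.
Insert (E2) into (E0): gamma(0) (1 - phi_2^2) = phi_1 (1 + phi_2) gamma(1) + c_0.
  phi_1 (1 + phi_2) = (-0.089)(0.973) = -0.086597,   1 - phi_2^2 = 0.999271.
Replace gamma(1) by A gamma(0) + B and collect gamma(0):
  gamma(0) [0.999271 - (-0.086597)(-0.08666)] = (-0.086597)(-2.138267) + 5.401048
  gamma(0) * 0.991766 = 5.586215
  gamma(0) = 5.586215 / 0.991766 = 5.632591.
Therefore gamma(0) = 5.6326 (to 4 decimal places).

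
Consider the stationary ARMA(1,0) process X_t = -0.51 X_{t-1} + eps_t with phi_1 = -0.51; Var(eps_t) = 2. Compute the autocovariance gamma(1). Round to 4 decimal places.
\gamma(1) = -1.3786

Multiply the model equation by X_{t-k} and take expectations. With theta_0 = psi_0 = 1 and psi_j the MA(infinity) weights, this gives
  gamma(k) - sum_i phi_i gamma(k-i) = c_k,
  c_k = sigma^2 * sum_{j=k..q} theta_j psi_{j-k}   (c_k = 0 for k > q),
using gamma(-m) = gamma(m).
Pure AR (q = 0): c_0 = sigma^2 = 2, c_k = 0 for k >= 1.
Equations for k = 0 and k = 1 (AR order 1):
  gamma(0) = phi_1 gamma(1) + c_0
  gamma(1) = phi_1 gamma(0) + c_1
Substituting the second into the first: gamma(0) (1 - phi_1^2) = c_0 + phi_1 c_1, so
  gamma(0) = c_0 / (1 - phi_1^2) = 2 / (1 - (-0.51)^2) = 2 / 0.7399 = 2.703068.
  gamma(1) = phi_1 gamma(0) = (-0.51)(2.703068) = -1.378565.
Therefore gamma(1) = -1.3786 (to 4 decimal places).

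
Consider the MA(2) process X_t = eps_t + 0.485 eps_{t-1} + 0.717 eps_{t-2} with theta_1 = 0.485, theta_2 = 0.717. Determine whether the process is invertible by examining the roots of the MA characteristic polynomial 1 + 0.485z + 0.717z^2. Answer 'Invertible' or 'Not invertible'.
\text{Invertible}

The MA(q) characteristic polynomial is P(z) = 1 + 0.485z + 0.717z^2.
Invertibility requires all roots to lie outside the unit circle, i.e. |z| > 1 for every root.
Set 1 + (0.485) z + (0.717) z^2 = 0, i.e. a z^2 + b z + c = 0 with a = 0.717, b = 0.485, c = 1.
Discriminant D = b^2 - 4ac = (0.485)^2 - 4*(0.717)*1 = 0.235225 - (2.868) = -2.632775.
D < 0, so the roots are the complex-conjugate pair z = (-b +/- i sqrt(-D)) / (2a) = -0.3382 +/- 1.1315i.
For a conjugate pair |z|^2 = z * conj(z) = (product of roots) = c/a = 1/(0.717) = 1.3947, so |z| = sqrt(1.3947) = 1.181 for both roots.
Moduli of all roots: 1.1810, 1.1810.
All moduli strictly greater than 1? Yes.
Verdict: Invertible.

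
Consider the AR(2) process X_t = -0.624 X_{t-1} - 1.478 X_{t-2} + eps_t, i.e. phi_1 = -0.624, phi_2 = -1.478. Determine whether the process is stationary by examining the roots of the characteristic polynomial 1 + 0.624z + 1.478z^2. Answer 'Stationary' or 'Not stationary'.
\text{Not stationary}

The AR(p) characteristic polynomial is P(z) = 1 + 0.624z + 1.478z^2.
Stationarity requires all roots to lie outside the unit circle, i.e. |z| > 1 for every root.
Set 1 + (0.624) z + (1.478) z^2 = 0, i.e. a z^2 + b z + c = 0 with a = 1.478, b = 0.624, c = 1.
Discriminant D = b^2 - 4ac = (0.624)^2 - 4*(1.478)*1 = 0.389376 - (5.912) = -5.522624.
D < 0, so the roots are the complex-conjugate pair z = (-b +/- i sqrt(-D)) / (2a) = -0.2111 +/- 0.795i.
For a conjugate pair |z|^2 = z * conj(z) = (product of roots) = c/a = 1/(1.478) = 0.67659, so |z| = sqrt(0.67659) = 0.8226 for both roots.
Moduli of all roots: 0.8226, 0.8226.
All moduli strictly greater than 1? No.
Verdict: Not stationary.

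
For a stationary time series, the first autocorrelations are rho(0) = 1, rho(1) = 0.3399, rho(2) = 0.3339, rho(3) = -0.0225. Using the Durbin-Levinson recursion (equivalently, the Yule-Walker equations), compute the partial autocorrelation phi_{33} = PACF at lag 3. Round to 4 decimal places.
\phi_{33} = -0.2310

The PACF at lag k is phi_{kk}, the last component of the solution
to the Yule-Walker system G_k phi = r_k where
  (G_k)_{ij} = rho(|i - j|), (r_k)_i = rho(i), i,j = 1..k.
Equivalently, Durbin-Levinson gives phi_{kk} iteratively:
  phi_{11} = rho(1)
  phi_{kk} = [rho(k) - sum_{j=1..k-1} phi_{k-1,j} rho(k-j)]
            / [1 - sum_{j=1..k-1} phi_{k-1,j} rho(j)],
  phi_{k,j} = phi_{k-1,j} - phi_{kk} phi_{k-1,k-j},  j = 1..k-1.
Step k = 1:
  phi_11 = rho(1) = 0.3399.
Step k = 2:
  phi_22 = [rho(2) - phi_11 rho(1)] / [1 - phi_11 rho(1)] = [0.3339 - (0.3399)(0.3399)] / [1 - (0.3399)(0.3399)]
         = 0.21836799 / 0.88446799 = 0.246892.
  Update: phi_21 = phi_11 - phi_22 phi_11 = 0.3399 - (0.246892)(0.3399) = 0.255981.
Step k = 3:
  phi_33 = [rho(3) - phi_21 rho(2) - phi_22 rho(1)] / [1 - phi_21 rho(1) - phi_22 rho(2)]
    numerator   = -0.0225 - (0.255981)(0.3339) - (0.246892)(0.3399) = -0.19189076
    denominator = 1 - (0.255981)(0.3399) - (0.246892)(0.3339) = 0.8305547
  phi_33 = -0.19189076 / 0.8305547 = -0.231.
Therefore phi_{33} = -0.2310.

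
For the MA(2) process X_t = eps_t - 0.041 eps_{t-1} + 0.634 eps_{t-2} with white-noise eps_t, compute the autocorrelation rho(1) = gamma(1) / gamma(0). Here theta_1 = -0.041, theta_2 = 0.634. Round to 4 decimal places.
\rho(1) = -0.0477

For an MA(q) process with theta_0 = 1, the autocovariance is
  gamma(k) = sigma^2 * sum_{i=0..q-k} theta_i * theta_{i+k},
and rho(k) = gamma(k) / gamma(0). Sigma^2 cancels.
  numerator   = (1)*(-0.041) + (-0.041)*(0.634) = -0.066994.
  denominator = (1)^2 + (-0.041)^2 + (0.634)^2 = 1.403637.
  rho(1) = -0.066994 / 1.403637 = -0.0477.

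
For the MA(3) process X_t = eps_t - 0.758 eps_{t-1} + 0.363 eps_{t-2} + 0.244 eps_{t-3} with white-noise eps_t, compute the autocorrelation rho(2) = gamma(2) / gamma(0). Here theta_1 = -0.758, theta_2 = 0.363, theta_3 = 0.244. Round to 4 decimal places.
\rho(2) = 0.1008

For an MA(q) process with theta_0 = 1, the autocovariance is
  gamma(k) = sigma^2 * sum_{i=0..q-k} theta_i * theta_{i+k},
and rho(k) = gamma(k) / gamma(0). Sigma^2 cancels.
  numerator   = (1)*(0.363) + (-0.758)*(0.244) = 0.178048.
  denominator = (1)^2 + (-0.758)^2 + (0.363)^2 + (0.244)^2 = 1.765869.
  rho(2) = 0.178048 / 1.765869 = 0.1008.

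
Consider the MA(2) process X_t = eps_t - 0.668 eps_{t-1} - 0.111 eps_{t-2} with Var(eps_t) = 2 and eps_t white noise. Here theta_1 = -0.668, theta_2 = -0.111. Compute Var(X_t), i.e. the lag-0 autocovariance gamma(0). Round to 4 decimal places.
\gamma(0) = 2.9171

For an MA(q) process X_t = eps_t + sum_i theta_i eps_{t-i} with
Var(eps_t) = sigma^2, the variance is
  gamma(0) = sigma^2 * (1 + sum_i theta_i^2).
  sum_i theta_i^2 = (-0.668)^2 + (-0.111)^2 = 0.446224 + 0.012321 = 0.458545.
  gamma(0) = 2 * (1 + 0.458545) = 2 * 1.458545 = 2.91709, which rounds to 2.9171.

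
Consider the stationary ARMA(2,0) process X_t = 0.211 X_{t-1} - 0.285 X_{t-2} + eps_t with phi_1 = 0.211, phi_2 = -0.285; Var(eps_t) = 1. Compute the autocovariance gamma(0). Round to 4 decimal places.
\gamma(0) = 1.1186

Multiply the model equation by X_{t-k} and take expectations. With theta_0 = psi_0 = 1 and psi_j the MA(infinity) weights, this gives
  gamma(k) - sum_i phi_i gamma(k-i) = c_k,
  c_k = sigma^2 * sum_{j=k..q} theta_j psi_{j-k}   (c_k = 0 for k > q),
using gamma(-m) = gamma(m).
Pure AR (q = 0): c_0 = sigma^2 = 1, c_k = 0 for k >= 1.
Equations for k = 0, 1, 2 (AR order 2, c_2 = 0):
  (E0) gamma(0) = phi_1 gamma(1) + phi_2 gamma(2) + c_0
  (E1) gamma(1) = phi_1 gamma(0) + phi_2 gamma(1) + c_1
  (E2) gamma(2) = phi_1 gamma(1) + phi_2 gamma(0)
From (E1): gamma(1) = A gamma(0) + B with
  A = phi_1 / (1 - phi_2) = 0.211 / 1.285 = 0.164202,   B = c_1 / (1 - phi_2) = 0 / 1.285 = 0.
Insert (E2) into (E0): gamma(0) (1 - phi_2^2) = phi_1 (1 + phi_2) gamma(1) + c_0.
  phi_1 (1 + phi_2) = (0.211)(0.715) = 0.150865,   1 - phi_2^2 = 0.918775.
Replace gamma(1) by A gamma(0) + B and collect gamma(0):
  gamma(0) [0.918775 - (0.150865)(0.164202)] = c_0 = 1
  gamma(0) * 0.894003 = 1
  gamma(0) = 1 / 0.894003 = 1.118565.
Therefore gamma(0) = 1.1186 (to 4 decimal places).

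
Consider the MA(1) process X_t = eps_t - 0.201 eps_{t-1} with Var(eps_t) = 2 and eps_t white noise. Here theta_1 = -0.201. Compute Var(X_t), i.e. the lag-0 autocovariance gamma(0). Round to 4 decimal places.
\gamma(0) = 2.0808

For an MA(q) process X_t = eps_t + sum_i theta_i eps_{t-i} with
Var(eps_t) = sigma^2, the variance is
  gamma(0) = sigma^2 * (1 + sum_i theta_i^2).
  sum_i theta_i^2 = (-0.201)^2 = 0.040401.
  gamma(0) = 2 * (1 + 0.040401) = 2 * 1.040401 = 2.080802, which rounds to 2.0808.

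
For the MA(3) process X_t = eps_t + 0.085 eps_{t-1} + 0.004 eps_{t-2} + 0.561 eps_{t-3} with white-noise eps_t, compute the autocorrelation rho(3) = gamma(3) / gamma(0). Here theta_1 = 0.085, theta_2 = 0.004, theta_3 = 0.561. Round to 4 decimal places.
\rho(3) = 0.4244

For an MA(q) process with theta_0 = 1, the autocovariance is
  gamma(k) = sigma^2 * sum_{i=0..q-k} theta_i * theta_{i+k},
and rho(k) = gamma(k) / gamma(0). Sigma^2 cancels.
  numerator   = (1)*(0.561) = 0.561.
  denominator = (1)^2 + (0.085)^2 + (0.004)^2 + (0.561)^2 = 1.321962.
  rho(3) = 0.561 / 1.321962 = 0.4244.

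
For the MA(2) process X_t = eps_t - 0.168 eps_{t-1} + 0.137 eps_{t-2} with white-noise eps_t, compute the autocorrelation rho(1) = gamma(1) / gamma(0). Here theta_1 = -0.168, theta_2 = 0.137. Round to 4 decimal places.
\rho(1) = -0.1824

For an MA(q) process with theta_0 = 1, the autocovariance is
  gamma(k) = sigma^2 * sum_{i=0..q-k} theta_i * theta_{i+k},
and rho(k) = gamma(k) / gamma(0). Sigma^2 cancels.
  numerator   = (1)*(-0.168) + (-0.168)*(0.137) = -0.191016.
  denominator = (1)^2 + (-0.168)^2 + (0.137)^2 = 1.046993.
  rho(1) = -0.191016 / 1.046993 = -0.1824.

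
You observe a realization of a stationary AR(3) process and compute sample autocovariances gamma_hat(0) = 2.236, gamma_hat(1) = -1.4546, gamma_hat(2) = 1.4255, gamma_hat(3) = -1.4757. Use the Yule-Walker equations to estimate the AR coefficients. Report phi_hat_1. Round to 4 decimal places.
\hat\phi_{1} = -0.2910

The Yule-Walker equations for an AR(p) process read, in matrix form,
  Gamma_p phi = r_p,   with   (Gamma_p)_{ij} = gamma(|i - j|),
                       (r_p)_i = gamma(i),   i,j = 1..p.
Substitute the sample gammas (Toeplitz matrix and right-hand side of size 3):
  Gamma_p = [[2.236, -1.4546, 1.4255], [-1.4546, 2.236, -1.4546], [1.4255, -1.4546, 2.236]]
  r_p     = [-1.4546, 1.4255, -1.4757]
Written out (R1..R3):
  (R1) 2.236 phi_1 - 1.4546 phi_2 + 1.4255 phi_3 = -1.4546
  (R2) -1.4546 phi_1 + 2.236 phi_2 - 1.4546 phi_3 = 1.4255
  (R3) 1.4255 phi_1 - 1.4546 phi_2 + 2.236 phi_3 = -1.4757
Gaussian elimination:
  R2 <- R2 - (-1.4546/2.236) R1 = R2 - (-0.650537) R1:  1.289729 phi_2 - 0.52726 phi_3 = 0.479229
  R3 <- R3 - (1.4255/2.236) R1 = R3 - (0.637522) R1:  -0.52726 phi_2 + 1.327212 phi_3 = -0.54836
  R3 <- R3 - (-0.52726/1.289729) R2 = R3 - (-0.408814) R2:  1.11166 phi_3 = -0.352444
Back-substitution:
  phi_hat_3 = -0.352444 / 1.11166 = -0.317043
  phi_hat_2 = (0.479229 - (-0.52726)(-0.317043)) / 1.289729 = 0.241962
  phi_hat_1 = (-1.4546 - (-1.4546)(0.241962) - (1.4255)(-0.317043)) / 2.236 = -0.29101
So phi_hat = [-0.2910, 0.2420, -0.3170].
Therefore phi_hat_1 = -0.2910.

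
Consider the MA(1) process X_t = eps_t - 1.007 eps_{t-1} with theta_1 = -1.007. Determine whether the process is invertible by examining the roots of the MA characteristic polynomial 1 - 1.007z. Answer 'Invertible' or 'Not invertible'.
\text{Not invertible}

The MA(q) characteristic polynomial is P(z) = 1 - 1.007z.
Invertibility requires all roots to lie outside the unit circle, i.e. |z| > 1 for every root.
This is linear in z: 1 + (-1.007) z = 0  =>  z = -1/(-1.007) = 0.993049,  |z| = 0.993049.
Moduli of all roots: 0.9930.
All moduli strictly greater than 1? No.
Verdict: Not invertible.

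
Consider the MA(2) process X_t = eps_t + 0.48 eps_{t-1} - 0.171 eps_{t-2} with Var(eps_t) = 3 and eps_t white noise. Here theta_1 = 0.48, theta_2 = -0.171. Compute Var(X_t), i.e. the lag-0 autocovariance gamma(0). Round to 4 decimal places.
\gamma(0) = 3.7789

For an MA(q) process X_t = eps_t + sum_i theta_i eps_{t-i} with
Var(eps_t) = sigma^2, the variance is
  gamma(0) = sigma^2 * (1 + sum_i theta_i^2).
  sum_i theta_i^2 = (0.48)^2 + (-0.171)^2 = 0.2304 + 0.029241 = 0.259641.
  gamma(0) = 3 * (1 + 0.259641) = 3 * 1.259641 = 3.778923, which rounds to 3.7789.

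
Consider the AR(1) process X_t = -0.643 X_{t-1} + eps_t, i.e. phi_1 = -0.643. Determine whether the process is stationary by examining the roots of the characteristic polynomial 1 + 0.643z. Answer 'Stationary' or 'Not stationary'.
\text{Stationary}

The AR(p) characteristic polynomial is P(z) = 1 + 0.643z.
Stationarity requires all roots to lie outside the unit circle, i.e. |z| > 1 for every root.
This is linear in z: 1 + (0.643) z = 0  =>  z = -1/(0.643) = -1.55521,  |z| = 1.55521.
Moduli of all roots: 1.5552.
All moduli strictly greater than 1? Yes.
Verdict: Stationary.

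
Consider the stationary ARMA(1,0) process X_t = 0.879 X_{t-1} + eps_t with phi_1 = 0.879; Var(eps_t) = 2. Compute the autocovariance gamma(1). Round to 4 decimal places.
\gamma(1) = 7.7323

Multiply the model equation by X_{t-k} and take expectations. With theta_0 = psi_0 = 1 and psi_j the MA(infinity) weights, this gives
  gamma(k) - sum_i phi_i gamma(k-i) = c_k,
  c_k = sigma^2 * sum_{j=k..q} theta_j psi_{j-k}   (c_k = 0 for k > q),
using gamma(-m) = gamma(m).
Pure AR (q = 0): c_0 = sigma^2 = 2, c_k = 0 for k >= 1.
Equations for k = 0 and k = 1 (AR order 1):
  gamma(0) = phi_1 gamma(1) + c_0
  gamma(1) = phi_1 gamma(0) + c_1
Substituting the second into the first: gamma(0) (1 - phi_1^2) = c_0 + phi_1 c_1, so
  gamma(0) = c_0 / (1 - phi_1^2) = 2 / (1 - (0.879)^2) = 2 / 0.227359 = 8.796661.
  gamma(1) = phi_1 gamma(0) = (0.879)(8.796661) = 7.732265.
Therefore gamma(1) = 7.7323 (to 4 decimal places).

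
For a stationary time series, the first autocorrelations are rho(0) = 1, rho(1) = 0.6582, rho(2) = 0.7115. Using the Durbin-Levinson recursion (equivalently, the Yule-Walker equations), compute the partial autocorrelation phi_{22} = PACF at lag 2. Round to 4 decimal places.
\phi_{22} = 0.4910

The PACF at lag k is phi_{kk}, the last component of the solution
to the Yule-Walker system G_k phi = r_k where
  (G_k)_{ij} = rho(|i - j|), (r_k)_i = rho(i), i,j = 1..k.
Equivalently, Durbin-Levinson gives phi_{kk} iteratively:
  phi_{11} = rho(1)
  phi_{kk} = [rho(k) - sum_{j=1..k-1} phi_{k-1,j} rho(k-j)]
            / [1 - sum_{j=1..k-1} phi_{k-1,j} rho(j)],
  phi_{k,j} = phi_{k-1,j} - phi_{kk} phi_{k-1,k-j},  j = 1..k-1.
Step k = 1:
  phi_11 = rho(1) = 0.6582.
Step k = 2:
  phi_22 = [rho(2) - phi_11 rho(1)] / [1 - phi_11 rho(1)] = [0.7115 - (0.6582)(0.6582)] / [1 - (0.6582)(0.6582)]
         = 0.27827276 / 0.56677276 = 0.491.
Therefore phi_{22} = 0.4910.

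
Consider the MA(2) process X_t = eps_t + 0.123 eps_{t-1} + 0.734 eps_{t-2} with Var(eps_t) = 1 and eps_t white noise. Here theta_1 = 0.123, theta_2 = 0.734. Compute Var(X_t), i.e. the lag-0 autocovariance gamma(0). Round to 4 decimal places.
\gamma(0) = 1.5539

For an MA(q) process X_t = eps_t + sum_i theta_i eps_{t-i} with
Var(eps_t) = sigma^2, the variance is
  gamma(0) = sigma^2 * (1 + sum_i theta_i^2).
  sum_i theta_i^2 = (0.123)^2 + (0.734)^2 = 0.015129 + 0.538756 = 0.553885.
  gamma(0) = 1 * (1 + 0.553885) = 1 * 1.553885 = 1.553885, which rounds to 1.5539.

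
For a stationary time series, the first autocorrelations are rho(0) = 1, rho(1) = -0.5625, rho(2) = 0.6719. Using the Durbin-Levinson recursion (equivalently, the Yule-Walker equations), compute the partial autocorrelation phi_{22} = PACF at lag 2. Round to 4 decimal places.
\phi_{22} = 0.5200

The PACF at lag k is phi_{kk}, the last component of the solution
to the Yule-Walker system G_k phi = r_k where
  (G_k)_{ij} = rho(|i - j|), (r_k)_i = rho(i), i,j = 1..k.
Equivalently, Durbin-Levinson gives phi_{kk} iteratively:
  phi_{11} = rho(1)
  phi_{kk} = [rho(k) - sum_{j=1..k-1} phi_{k-1,j} rho(k-j)]
            / [1 - sum_{j=1..k-1} phi_{k-1,j} rho(j)],
  phi_{k,j} = phi_{k-1,j} - phi_{kk} phi_{k-1,k-j},  j = 1..k-1.
Step k = 1:
  phi_11 = rho(1) = -0.5625.
Step k = 2:
  phi_22 = [rho(2) - phi_11 rho(1)] / [1 - phi_11 rho(1)] = [0.6719 - (-0.5625)(-0.5625)] / [1 - (-0.5625)(-0.5625)]
         = 0.35549375 / 0.68359375 = 0.52.
Therefore phi_{22} = 0.5200.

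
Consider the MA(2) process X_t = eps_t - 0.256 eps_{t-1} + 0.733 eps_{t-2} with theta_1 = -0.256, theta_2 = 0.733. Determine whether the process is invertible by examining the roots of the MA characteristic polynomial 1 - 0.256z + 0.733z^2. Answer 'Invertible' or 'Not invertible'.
\text{Invertible}

The MA(q) characteristic polynomial is P(z) = 1 - 0.256z + 0.733z^2.
Invertibility requires all roots to lie outside the unit circle, i.e. |z| > 1 for every root.
Set 1 + (-0.256) z + (0.733) z^2 = 0, i.e. a z^2 + b z + c = 0 with a = 0.733, b = -0.256, c = 1.
Discriminant D = b^2 - 4ac = (-0.256)^2 - 4*(0.733)*1 = 0.065536 - (2.932) = -2.866464.
D < 0, so the roots are the complex-conjugate pair z = (-b +/- i sqrt(-D)) / (2a) = 0.1746 +/- 1.1549i.
For a conjugate pair |z|^2 = z * conj(z) = (product of roots) = c/a = 1/(0.733) = 1.364256, so |z| = sqrt(1.364256) = 1.168 for both roots.
Moduli of all roots: 1.1680, 1.1680.
All moduli strictly greater than 1? Yes.
Verdict: Invertible.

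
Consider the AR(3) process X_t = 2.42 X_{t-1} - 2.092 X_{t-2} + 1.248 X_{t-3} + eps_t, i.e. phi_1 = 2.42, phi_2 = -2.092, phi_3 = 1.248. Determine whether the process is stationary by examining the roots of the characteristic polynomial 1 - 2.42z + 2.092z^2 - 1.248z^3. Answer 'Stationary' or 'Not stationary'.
\text{Not stationary}

The AR(p) characteristic polynomial is P(z) = 1 - 2.42z + 2.092z^2 - 1.248z^3.
Stationarity requires all roots to lie outside the unit circle, i.e. |z| > 1 for every root.
Degree 3: look for a simple real root z0 first, then factor out (1 - z/z0) and solve the remaining quadratic.
Testing z0 = 0.625: P(0.625) = 1 + (-2.42)(0.625) + (2.092)(0.625)^2 + (-1.248)(0.625)^3
  = 1 + (-1.5125) + (0.817188) + (-0.304688) = 0.  So z_0 = 0.625 is a root, |z_0| = 0.625.
Divide out the factor (1 - 1.6 z) = (1 - z/z0) (since 1/z0 = 1.6):
  P(z) = (1 - 1.6 z)(1 + (-0.82) z + (0.78) z^2)
  [check: z-coef -0.82 - (1.6) = -2.42; z^2-coef 0.78 - (1.6)(-0.82) = 2.092; z^3-coef -(1.6)(0.78) = -1.248.]
Remaining roots from the quadratic factor 1 + (-0.82) z + (0.78) z^2:
  Set 1 + (-0.82) z + (0.78) z^2 = 0, i.e. a z^2 + b z + c = 0 with a = 0.78, b = -0.82, c = 1.
  Discriminant D = b^2 - 4ac = (-0.82)^2 - 4*(0.78)*1 = 0.6724 - (3.12) = -2.4476.
  D < 0, so the roots are the complex-conjugate pair z = (-b +/- i sqrt(-D)) / (2a) = 0.5256 +/- 1.0029i.
  For a conjugate pair |z|^2 = z * conj(z) = (product of roots) = c/a = 1/(0.78) = 1.282051, so |z| = sqrt(1.282051) = 1.1323 for both roots.
Moduli of all roots: 0.6250, 1.1323, 1.1323.
All moduli strictly greater than 1? No.
Verdict: Not stationary.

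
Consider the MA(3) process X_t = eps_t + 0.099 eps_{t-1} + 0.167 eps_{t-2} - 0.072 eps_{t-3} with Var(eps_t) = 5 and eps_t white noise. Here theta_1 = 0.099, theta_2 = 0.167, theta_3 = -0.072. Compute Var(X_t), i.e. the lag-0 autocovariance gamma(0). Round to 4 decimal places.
\gamma(0) = 5.2144

For an MA(q) process X_t = eps_t + sum_i theta_i eps_{t-i} with
Var(eps_t) = sigma^2, the variance is
  gamma(0) = sigma^2 * (1 + sum_i theta_i^2).
  sum_i theta_i^2 = (0.099)^2 + (0.167)^2 + (-0.072)^2 = 0.009801 + 0.027889 + 0.005184 = 0.042874.
  gamma(0) = 5 * (1 + 0.042874) = 5 * 1.042874 = 5.21437, which rounds to 5.2144.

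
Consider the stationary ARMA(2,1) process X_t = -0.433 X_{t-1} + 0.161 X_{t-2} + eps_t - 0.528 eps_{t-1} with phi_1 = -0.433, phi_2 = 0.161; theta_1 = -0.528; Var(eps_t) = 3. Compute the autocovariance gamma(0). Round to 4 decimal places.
\gamma(0) = 7.6561

Multiply the model equation by X_{t-k} and take expectations. With theta_0 = psi_0 = 1 and psi_j the MA(infinity) weights, this gives
  gamma(k) - sum_i phi_i gamma(k-i) = c_k,
  c_k = sigma^2 * sum_{j=k..q} theta_j psi_{j-k}   (c_k = 0 for k > q),
using gamma(-m) = gamma(m).
psi-weights needed (psi_j = theta_j + sum_i phi_i psi_{j-i}):
  psi_1 = theta_1 + phi_1 = -0.528 + (-0.433) = -0.961
Right-hand sides:
  c_0 = sigma^2 (1 + theta_1 psi_1) = 3 * (1 + (-0.528)(-0.961)) = 3 * 1.507408 = 4.522224
  c_1 = sigma^2 theta_1 = 3 * (-0.528) = -1.584
  c_2 = 0
Equations for k = 0, 1, 2 (AR order 2, c_2 = 0):
  (E0) gamma(0) = phi_1 gamma(1) + phi_2 gamma(2) + c_0
  (E1) gamma(1) = phi_1 gamma(0) + phi_2 gamma(1) + c_1
  (E2) gamma(2) = phi_1 gamma(1) + phi_2 gamma(0)
From (E1): gamma(1) = A gamma(0) + B with
  A = phi_1 / (1 - phi_2) = -0.433 / 0.839 = -0.516091,   B = c_1 / (1 - phi_2) = -1.584 / 0.839 = -1.887962.
Insert (E2) into (E0): gamma(0) (1 - phi_2^2) = phi_1 (1 + phi_2) gamma(1) + c_0.
  phi_1 (1 + phi_2) = (-0.433)(1.161) = -0.502713,   1 - phi_2^2 = 0.974079.
Replace gamma(1) by A gamma(0) + B and collect gamma(0):
  gamma(0) [0.974079 - (-0.502713)(-0.516091)] = (-0.502713)(-1.887962) + 4.522224
  gamma(0) * 0.714634 = 5.471327
  gamma(0) = 5.471327 / 0.714634 = 7.656129.
Therefore gamma(0) = 7.6561 (to 4 decimal places).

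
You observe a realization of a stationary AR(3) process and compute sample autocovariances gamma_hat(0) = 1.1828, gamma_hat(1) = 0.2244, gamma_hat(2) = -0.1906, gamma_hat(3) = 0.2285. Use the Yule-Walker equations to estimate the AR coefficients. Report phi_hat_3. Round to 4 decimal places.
\hat\phi_{3} = 0.2910

The Yule-Walker equations for an AR(p) process read, in matrix form,
  Gamma_p phi = r_p,   with   (Gamma_p)_{ij} = gamma(|i - j|),
                       (r_p)_i = gamma(i),   i,j = 1..p.
Substitute the sample gammas (Toeplitz matrix and right-hand side of size 3):
  Gamma_p = [[1.1828, 0.2244, -0.1906], [0.2244, 1.1828, 0.2244], [-0.1906, 0.2244, 1.1828]]
  r_p     = [0.2244, -0.1906, 0.2285]
Written out (R1..R3):
  (R1) 1.1828 phi_1 + 0.2244 phi_2 - 0.1906 phi_3 = 0.2244
  (R2) 0.2244 phi_1 + 1.1828 phi_2 + 0.2244 phi_3 = -0.1906
  (R3) -0.1906 phi_1 + 0.2244 phi_2 + 1.1828 phi_3 = 0.2285
Gaussian elimination:
  R2 <- R2 - (0.2244/1.1828) R1 = R2 - (0.189719) R1:  1.140227 phi_2 + 0.260561 phi_3 = -0.233173
  R3 <- R3 - (-0.1906/1.1828) R1 = R3 - (-0.161143) R1:  0.260561 phi_2 + 1.152086 phi_3 = 0.264661
  R3 <- R3 - (0.260561/1.140227) R2 = R3 - (0.228516) R2:  1.092544 phi_3 = 0.317944
Back-substitution:
  phi_hat_3 = 0.317944 / 1.092544 = 0.291013
  phi_hat_2 = (-0.233173 - (0.260561)(0.291013)) / 1.140227 = -0.270998
  phi_hat_1 = (0.2244 - (0.2244)(-0.270998) - (-0.1906)(0.291013)) / 1.1828 = 0.288028
So phi_hat = [0.2880, -0.2710, 0.2910].
Therefore phi_hat_3 = 0.2910.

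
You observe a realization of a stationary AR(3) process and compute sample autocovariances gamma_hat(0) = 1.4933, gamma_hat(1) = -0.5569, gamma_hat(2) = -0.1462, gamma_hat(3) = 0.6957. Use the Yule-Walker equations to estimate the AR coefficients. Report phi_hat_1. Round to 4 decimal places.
\hat\phi_{1} = -0.3660

The Yule-Walker equations for an AR(p) process read, in matrix form,
  Gamma_p phi = r_p,   with   (Gamma_p)_{ij} = gamma(|i - j|),
                       (r_p)_i = gamma(i),   i,j = 1..p.
Substitute the sample gammas (Toeplitz matrix and right-hand side of size 3):
  Gamma_p = [[1.4933, -0.5569, -0.1462], [-0.5569, 1.4933, -0.5569], [-0.1462, -0.5569, 1.4933]]
  r_p     = [-0.5569, -0.1462, 0.6957]
Written out (R1..R3):
  (R1) 1.4933 phi_1 - 0.5569 phi_2 - 0.1462 phi_3 = -0.5569
  (R2) -0.5569 phi_1 + 1.4933 phi_2 - 0.5569 phi_3 = -0.1462
  (R3) -0.1462 phi_1 - 0.5569 phi_2 + 1.4933 phi_3 = 0.6957
Gaussian elimination:
  R2 <- R2 - (-0.5569/1.4933) R1 = R2 - (-0.372932) R1:  1.285614 phi_2 - 0.611423 phi_3 = -0.353886
  R3 <- R3 - (-0.1462/1.4933) R1 = R3 - (-0.097904) R1:  -0.611423 phi_2 + 1.478986 phi_3 = 0.641177
  R3 <- R3 - (-0.611423/1.285614) R2 = R3 - (-0.475588) R2:  1.188201 phi_3 = 0.472873
Back-substitution:
  phi_hat_3 = 0.472873 / 1.188201 = 0.397974
  phi_hat_2 = (-0.353886 - (-0.611423)(0.397974)) / 1.285614 = -0.085994
  phi_hat_1 = (-0.5569 - (-0.5569)(-0.085994) - (-0.1462)(0.397974)) / 1.4933 = -0.366039
So phi_hat = [-0.3660, -0.0860, 0.3980].
Therefore phi_hat_1 = -0.3660.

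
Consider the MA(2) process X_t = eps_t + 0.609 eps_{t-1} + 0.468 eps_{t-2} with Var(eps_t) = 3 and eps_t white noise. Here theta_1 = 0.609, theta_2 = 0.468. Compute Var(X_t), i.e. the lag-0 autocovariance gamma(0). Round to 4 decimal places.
\gamma(0) = 4.7697

For an MA(q) process X_t = eps_t + sum_i theta_i eps_{t-i} with
Var(eps_t) = sigma^2, the variance is
  gamma(0) = sigma^2 * (1 + sum_i theta_i^2).
  sum_i theta_i^2 = (0.609)^2 + (0.468)^2 = 0.370881 + 0.219024 = 0.589905.
  gamma(0) = 3 * (1 + 0.589905) = 3 * 1.589905 = 4.769715, which rounds to 4.7697.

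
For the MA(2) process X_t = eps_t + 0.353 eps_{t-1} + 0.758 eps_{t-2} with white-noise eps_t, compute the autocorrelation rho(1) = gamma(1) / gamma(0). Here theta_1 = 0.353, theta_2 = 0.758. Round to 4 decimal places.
\rho(1) = 0.3652

For an MA(q) process with theta_0 = 1, the autocovariance is
  gamma(k) = sigma^2 * sum_{i=0..q-k} theta_i * theta_{i+k},
and rho(k) = gamma(k) / gamma(0). Sigma^2 cancels.
  numerator   = (1)*(0.353) + (0.353)*(0.758) = 0.620574.
  denominator = (1)^2 + (0.353)^2 + (0.758)^2 = 1.699173.
  rho(1) = 0.620574 / 1.699173 = 0.3652.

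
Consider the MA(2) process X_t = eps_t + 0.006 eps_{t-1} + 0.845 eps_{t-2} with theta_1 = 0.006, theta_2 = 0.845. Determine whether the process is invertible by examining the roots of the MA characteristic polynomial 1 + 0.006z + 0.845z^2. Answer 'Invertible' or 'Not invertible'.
\text{Invertible}

The MA(q) characteristic polynomial is P(z) = 1 + 0.006z + 0.845z^2.
Invertibility requires all roots to lie outside the unit circle, i.e. |z| > 1 for every root.
Set 1 + (0.006) z + (0.845) z^2 = 0, i.e. a z^2 + b z + c = 0 with a = 0.845, b = 0.006, c = 1.
Discriminant D = b^2 - 4ac = (0.006)^2 - 4*(0.845)*1 = 0.000036 - (3.38) = -3.379964.
D < 0, so the roots are the complex-conjugate pair z = (-b +/- i sqrt(-D)) / (2a) = -0.0036 +/- 1.0879i.
For a conjugate pair |z|^2 = z * conj(z) = (product of roots) = c/a = 1/(0.845) = 1.183432, so |z| = sqrt(1.183432) = 1.0879 for both roots.
Moduli of all roots: 1.0879, 1.0879.
All moduli strictly greater than 1? Yes.
Verdict: Invertible.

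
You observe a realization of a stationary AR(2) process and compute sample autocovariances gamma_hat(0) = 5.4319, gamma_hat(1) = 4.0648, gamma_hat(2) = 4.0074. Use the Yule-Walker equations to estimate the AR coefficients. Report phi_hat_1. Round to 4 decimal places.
\hat\phi_{1} = 0.4460

The Yule-Walker equations for an AR(p) process read, in matrix form,
  Gamma_p phi = r_p,   with   (Gamma_p)_{ij} = gamma(|i - j|),
                       (r_p)_i = gamma(i),   i,j = 1..p.
Substitute the sample gammas (Toeplitz matrix and right-hand side of size 2):
  Gamma_p = [[5.4319, 4.0648], [4.0648, 5.4319]]
  r_p     = [4.0648, 4.0074]
Written out:
  5.4319 phi_1 + 4.0648 phi_2 = 4.0648
  4.0648 phi_1 + 5.4319 phi_2 = 4.0074
Solve by Cramer's rule:
  det = gamma(0)^2 - gamma(1)^2 = (5.4319)^2 - (4.0648)^2 = 29.50553761 - 16.52259904 = 12.98293857
  phi_hat_1 = [gamma(1) gamma(0) - gamma(1) gamma(2)] / det = [(4.0648)(5.4319) - (4.0648)(4.0074)] / 12.98293857 = 5.7903076 / 12.98293857 = 0.446
  phi_hat_2 = [gamma(0) gamma(2) - gamma(1)^2] / det = [(5.4319)(4.0074) - (4.0648)^2] / 12.98293857 = 5.24519702 / 12.98293857 = 0.404
So phi_hat = [0.4460, 0.4040].
Therefore phi_hat_1 = 0.4460.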